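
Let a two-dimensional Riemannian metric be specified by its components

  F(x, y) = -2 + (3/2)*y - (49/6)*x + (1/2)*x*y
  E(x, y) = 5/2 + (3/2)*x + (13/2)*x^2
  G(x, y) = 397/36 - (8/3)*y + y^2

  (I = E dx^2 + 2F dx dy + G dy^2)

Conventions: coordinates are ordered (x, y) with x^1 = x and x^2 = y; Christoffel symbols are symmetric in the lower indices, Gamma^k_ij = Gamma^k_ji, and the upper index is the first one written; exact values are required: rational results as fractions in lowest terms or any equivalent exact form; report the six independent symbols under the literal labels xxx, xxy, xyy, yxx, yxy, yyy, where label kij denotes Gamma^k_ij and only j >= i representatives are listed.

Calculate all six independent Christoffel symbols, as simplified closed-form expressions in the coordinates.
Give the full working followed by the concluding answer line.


E = 5/2 + (3/2)*x + (13/2)*x^2; F = -2 + (3/2)*y - (49/6)*x + (1/2)*x*y; G = 397/36 - (8/3)*y + y^2
Gamma^k_ij = (1/2) g^{kl} (d_i g_jl + d_j g_il - d_l g_ij), with g^inv = (1/(EG-F^2)) [[G, -F], [-F, E]]
first partials: E_x = 3/2 + 13*x, E_y = 0, F_x = -49/6 + (1/2)*y, F_y = 3/2 + (1/2)*x, G_x = 0, G_y = -8/3 + 2*y
D = EG - F^2 = 1697/72 - (2/3)*y - (129/8)*x + (1/4)*y^2 + (45/2)*x*y + (359/72)*x^2 - (55/6)*x^2*y + (25/4)*x^2*y^2
expanded: Gamma^x_xx = (G E_x - 2F F_x + F E_y)/(2D), Gamma^x_xy = (G E_y - F G_x)/(2D), Gamma^x_yy = (2G F_y - G G_x - F G_y)/(2D), Gamma^y_xx = (2E F_x - E E_y - F E_x)/(2D), Gamma^y_xy = (E G_x - F E_y)/(2D), Gamma^y_yy = (E G_y - 2F F_y + F G_x)/(2D); substitute and cancel common factors

Answer: Gamma_xxx = (900*x*y^2 - 1320*x*y + 718*x + 1620*y - 1161)/(900*x^2*y^2 - 1320*x^2*y + 718*x^2 + 3240*x*y - 2322*x + 36*y^2 - 96*y + 3394), Gamma_xxy = 0, Gamma_xyy = (540*x*y - 387*x + 999)/(450*x^2*y^2 - 660*x^2*y + 359*x^2 + 1620*x*y - 1161*x + 18*y^2 - 48*y + 1697), Gamma_yxx = (-675*x*y + 495*x + 9*y - 1362)/(450*x^2*y^2 - 660*x^2*y + 359*x^2 + 1620*x*y - 1161*x + 18*y^2 - 48*y + 1697), Gamma_yxy = 0, Gamma_yyy = (450*x^2*y - 330*x^2 + 810*x + 18*y - 24)/(450*x^2*y^2 - 660*x^2*y + 359*x^2 + 1620*x*y - 1161*x + 18*y^2 - 48*y + 1697)


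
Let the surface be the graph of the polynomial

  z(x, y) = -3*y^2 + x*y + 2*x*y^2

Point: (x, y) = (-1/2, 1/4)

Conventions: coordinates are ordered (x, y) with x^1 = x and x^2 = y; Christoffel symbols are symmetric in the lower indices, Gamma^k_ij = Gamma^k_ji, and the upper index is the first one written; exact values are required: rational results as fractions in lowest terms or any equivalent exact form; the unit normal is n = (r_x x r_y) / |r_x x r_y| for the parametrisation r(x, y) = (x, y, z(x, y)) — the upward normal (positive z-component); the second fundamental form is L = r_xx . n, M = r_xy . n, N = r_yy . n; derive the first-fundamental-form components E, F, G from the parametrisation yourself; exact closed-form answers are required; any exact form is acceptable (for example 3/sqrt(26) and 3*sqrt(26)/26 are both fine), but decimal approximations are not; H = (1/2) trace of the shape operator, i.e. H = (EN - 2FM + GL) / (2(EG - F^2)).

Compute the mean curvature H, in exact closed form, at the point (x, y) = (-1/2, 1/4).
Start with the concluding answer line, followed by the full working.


Answer: H = -32*sqrt(473)/5203

z_x = 3/8, z_y = -5/2, z_xx = 0, z_xy = 2, z_yy = -8
E = 73/64, F = -15/16, G = 29/4; answer radicand W^2 = 473/64
unnormalised second-form numerators: l = 0, m = 2, n = -8; L = l/sqrt(473/64), and similarly M = m/sqrt(W^2), N = n/sqrt(W^2)
H = (E*n - 2*F*m + G*l) / (2*(EG - F^2)*sqrt(W^2)); E*n - 2*F*m + G*l = -43/8, EG - F^2 = 473/64, so H = (-4/11)/sqrt(473/64)


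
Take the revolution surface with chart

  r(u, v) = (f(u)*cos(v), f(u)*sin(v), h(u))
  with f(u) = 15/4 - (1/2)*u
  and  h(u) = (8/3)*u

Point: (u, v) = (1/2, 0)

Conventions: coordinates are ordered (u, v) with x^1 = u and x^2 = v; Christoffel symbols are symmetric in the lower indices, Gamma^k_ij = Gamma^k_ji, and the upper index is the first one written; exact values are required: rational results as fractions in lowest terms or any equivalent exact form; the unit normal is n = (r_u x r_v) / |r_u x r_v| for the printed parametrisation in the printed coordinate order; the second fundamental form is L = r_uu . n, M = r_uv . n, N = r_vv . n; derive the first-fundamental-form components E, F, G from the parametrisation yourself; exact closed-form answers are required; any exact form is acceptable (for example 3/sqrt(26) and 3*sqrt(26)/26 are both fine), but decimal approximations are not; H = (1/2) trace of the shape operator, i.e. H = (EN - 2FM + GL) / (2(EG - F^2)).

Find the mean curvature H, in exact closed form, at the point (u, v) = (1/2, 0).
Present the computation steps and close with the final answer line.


f = 7/2, f' = -1/2, f'' = 0, h' = 8/3, h'' = 0
E = 265/36, F = 0, G = 49/4; answer radicand W^2 = 265/36
unnormalised second-form numerators: l = 0, m = 0, n = 28/3; L = l/sqrt(265/36), and similarly M = m/sqrt(W^2), N = n/sqrt(W^2)
H = (E*n - 2*F*m + G*l) / (2*(EG - F^2)*sqrt(W^2)); E*n - 2*F*m + G*l = 1855/27, EG - F^2 = 12985/144, so H = (8/21)/sqrt(265/36)

Answer: H = 16*sqrt(265)/1855


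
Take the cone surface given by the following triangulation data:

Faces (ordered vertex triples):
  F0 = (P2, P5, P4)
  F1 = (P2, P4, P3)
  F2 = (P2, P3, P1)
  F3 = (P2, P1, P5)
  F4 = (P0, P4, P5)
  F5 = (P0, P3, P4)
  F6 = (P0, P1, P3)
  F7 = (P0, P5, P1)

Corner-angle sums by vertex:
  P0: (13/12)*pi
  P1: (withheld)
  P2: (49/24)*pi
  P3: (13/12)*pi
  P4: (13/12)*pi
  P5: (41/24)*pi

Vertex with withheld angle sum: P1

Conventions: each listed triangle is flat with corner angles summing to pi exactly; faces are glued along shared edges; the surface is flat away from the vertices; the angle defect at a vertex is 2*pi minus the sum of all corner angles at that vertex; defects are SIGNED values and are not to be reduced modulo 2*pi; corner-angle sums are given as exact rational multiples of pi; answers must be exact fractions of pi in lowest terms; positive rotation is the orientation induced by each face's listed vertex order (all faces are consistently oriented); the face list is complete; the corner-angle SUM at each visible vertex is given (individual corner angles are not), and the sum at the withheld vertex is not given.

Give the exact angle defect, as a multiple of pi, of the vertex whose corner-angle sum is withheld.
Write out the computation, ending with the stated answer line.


V = 6, E = 12, F = 8; chi = V - E + F = 2
Gauss-Bonnet: total defect = 2*pi*chi = 4*pi; visible defects sum to 3*pi

Answer: defect(P1) = pi


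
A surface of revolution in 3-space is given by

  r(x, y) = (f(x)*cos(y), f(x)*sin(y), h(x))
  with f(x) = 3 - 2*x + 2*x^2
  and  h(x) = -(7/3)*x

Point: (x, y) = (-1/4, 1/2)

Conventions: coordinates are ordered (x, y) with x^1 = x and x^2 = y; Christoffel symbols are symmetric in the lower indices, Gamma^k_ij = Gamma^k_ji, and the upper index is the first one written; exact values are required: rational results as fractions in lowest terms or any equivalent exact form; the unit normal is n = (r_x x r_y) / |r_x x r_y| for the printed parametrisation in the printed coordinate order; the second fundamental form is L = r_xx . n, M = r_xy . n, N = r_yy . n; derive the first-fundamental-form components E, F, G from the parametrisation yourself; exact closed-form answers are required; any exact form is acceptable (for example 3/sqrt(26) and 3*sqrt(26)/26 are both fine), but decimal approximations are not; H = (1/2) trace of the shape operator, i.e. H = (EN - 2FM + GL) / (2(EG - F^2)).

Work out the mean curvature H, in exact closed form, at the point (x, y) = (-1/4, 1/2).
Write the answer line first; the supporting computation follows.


Answer: H = 7*sqrt(130)/245050

f = 29/8, f' = -3, f'' = 4, h' = -7/3, h'' = 0
E = 130/9, F = 0, G = 841/64; answer radicand W^2 = 130/9
unnormalised second-form numerators: l = 28/3, m = 0, n = -203/24; L = l/sqrt(130/9), and similarly M = m/sqrt(W^2), N = n/sqrt(W^2)
H = (E*n - 2*F*m + G*l) / (2*(EG - F^2)*sqrt(W^2)); E*n - 2*F*m + G*l = 203/432, EG - F^2 = 54665/288, so H = (7/5655)/sqrt(130/9)


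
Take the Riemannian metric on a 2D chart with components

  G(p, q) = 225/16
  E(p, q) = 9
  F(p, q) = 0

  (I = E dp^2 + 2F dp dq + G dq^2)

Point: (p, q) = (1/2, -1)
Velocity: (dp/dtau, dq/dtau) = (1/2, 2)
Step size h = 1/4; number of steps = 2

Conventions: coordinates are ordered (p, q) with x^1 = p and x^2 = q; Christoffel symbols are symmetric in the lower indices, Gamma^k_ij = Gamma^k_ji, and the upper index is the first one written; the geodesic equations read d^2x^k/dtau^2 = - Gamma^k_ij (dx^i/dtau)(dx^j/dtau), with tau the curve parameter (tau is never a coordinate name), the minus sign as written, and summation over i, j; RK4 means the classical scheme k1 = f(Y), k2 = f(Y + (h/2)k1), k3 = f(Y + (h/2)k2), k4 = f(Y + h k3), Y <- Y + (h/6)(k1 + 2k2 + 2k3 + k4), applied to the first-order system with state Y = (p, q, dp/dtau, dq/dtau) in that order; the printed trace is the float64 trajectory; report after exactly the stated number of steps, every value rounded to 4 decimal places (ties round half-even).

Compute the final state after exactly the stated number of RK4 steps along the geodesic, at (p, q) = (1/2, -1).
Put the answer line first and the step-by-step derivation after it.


Answer: p = 0.7500, q = 0.0000, dp/dtau = 0.5000, dq/dtau = 2.0000

f(Y) = (dp/dtau, dq/dtau, -Gamma^p_ij Y'^i Y'^j, -Gamma^q_ij Y'^i Y'^j) with the Gammas evaluated at the stage position; h = 0.250000; intermediate values shown to 6 dp
step 0: p = 0.5000, q = -1.0000, dp/dtau = 0.5000, dq/dtau = 2.0000
step 1:
  k1: at (p, q) = (0.500000, -1.000000), (dp/dtau, dq/dtau) = (0.500000, 2.000000); Gamma_ppp = 0.000000, Gamma_ppq = 0.000000, Gamma_pqq = 0.000000, Gamma_qpp = 0.000000, Gamma_qpq = 0.000000, Gamma_qqq = 0.000000; k1 = (0.500000, 2.000000, 0.000000, 0.000000)
  k2: at (p, q) = (0.562500, -0.750000), (dp/dtau, dq/dtau) = (0.500000, 2.000000); Gamma_ppp = 0.000000, Gamma_ppq = 0.000000, Gamma_pqq = 0.000000, Gamma_qpp = 0.000000, Gamma_qpq = 0.000000, Gamma_qqq = 0.000000; k2 = (0.500000, 2.000000, 0.000000, 0.000000)
  k3: at (p, q) = (0.562500, -0.750000), (dp/dtau, dq/dtau) = (0.500000, 2.000000); Gamma_ppp = 0.000000, Gamma_ppq = 0.000000, Gamma_pqq = 0.000000, Gamma_qpp = 0.000000, Gamma_qpq = 0.000000, Gamma_qqq = 0.000000; k3 = (0.500000, 2.000000, 0.000000, 0.000000)
  k4: at (p, q) = (0.625000, -0.500000), (dp/dtau, dq/dtau) = (0.500000, 2.000000); Gamma_ppp = 0.000000, Gamma_ppq = 0.000000, Gamma_pqq = 0.000000, Gamma_qpp = 0.000000, Gamma_qpq = 0.000000, Gamma_qqq = 0.000000; k4 = (0.500000, 2.000000, 0.000000, 0.000000)
  Y <- Y + (h/6)(k1 + 2k2 + 2k3 + k4): p = 0.6250, q = -0.5000, dp/dtau = 0.5000, dq/dtau = 2.0000
step 2:
  k1: at (p, q) = (0.625000, -0.500000), (dp/dtau, dq/dtau) = (0.500000, 2.000000); Gamma_ppp = 0.000000, Gamma_ppq = 0.000000, Gamma_pqq = 0.000000, Gamma_qpp = 0.000000, Gamma_qpq = 0.000000, Gamma_qqq = 0.000000; k1 = (0.500000, 2.000000, 0.000000, 0.000000)
  k2: at (p, q) = (0.687500, -0.250000), (dp/dtau, dq/dtau) = (0.500000, 2.000000); Gamma_ppp = 0.000000, Gamma_ppq = 0.000000, Gamma_pqq = 0.000000, Gamma_qpp = 0.000000, Gamma_qpq = 0.000000, Gamma_qqq = 0.000000; k2 = (0.500000, 2.000000, 0.000000, 0.000000)
  k3: at (p, q) = (0.687500, -0.250000), (dp/dtau, dq/dtau) = (0.500000, 2.000000); Gamma_ppp = 0.000000, Gamma_ppq = 0.000000, Gamma_pqq = 0.000000, Gamma_qpp = 0.000000, Gamma_qpq = 0.000000, Gamma_qqq = 0.000000; k3 = (0.500000, 2.000000, 0.000000, 0.000000)
  k4: at (p, q) = (0.750000, 0.000000), (dp/dtau, dq/dtau) = (0.500000, 2.000000); Gamma_ppp = 0.000000, Gamma_ppq = 0.000000, Gamma_pqq = 0.000000, Gamma_qpp = 0.000000, Gamma_qpq = 0.000000, Gamma_qqq = 0.000000; k4 = (0.500000, 2.000000, 0.000000, 0.000000)
  Y <- Y + (h/6)(k1 + 2k2 + 2k3 + k4): p = 0.7500, q = 0.0000, dp/dtau = 0.5000, dq/dtau = 2.0000


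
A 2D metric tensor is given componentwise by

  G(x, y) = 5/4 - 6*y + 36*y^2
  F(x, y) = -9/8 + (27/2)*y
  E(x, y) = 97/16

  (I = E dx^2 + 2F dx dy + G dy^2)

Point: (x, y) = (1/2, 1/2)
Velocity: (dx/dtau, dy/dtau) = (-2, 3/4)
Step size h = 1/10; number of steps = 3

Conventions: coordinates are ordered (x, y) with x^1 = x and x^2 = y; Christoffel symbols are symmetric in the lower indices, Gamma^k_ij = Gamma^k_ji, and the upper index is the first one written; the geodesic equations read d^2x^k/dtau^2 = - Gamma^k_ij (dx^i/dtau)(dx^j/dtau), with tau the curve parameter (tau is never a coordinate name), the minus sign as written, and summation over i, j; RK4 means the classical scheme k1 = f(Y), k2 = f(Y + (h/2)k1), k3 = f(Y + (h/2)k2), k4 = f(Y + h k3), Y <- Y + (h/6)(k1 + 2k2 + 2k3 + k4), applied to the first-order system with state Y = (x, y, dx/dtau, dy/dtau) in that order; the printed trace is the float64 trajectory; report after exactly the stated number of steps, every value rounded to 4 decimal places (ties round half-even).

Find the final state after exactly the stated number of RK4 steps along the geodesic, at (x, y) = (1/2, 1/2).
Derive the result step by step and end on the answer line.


f(Y) = (dx/dtau, dy/dtau, -Gamma^x_ij Y'^i Y'^j, -Gamma^y_ij Y'^i Y'^j) with the Gammas evaluated at the stage position; h = 0.100000; intermediate values shown to 6 dp
step 0: x = 0.5000, y = 0.5000, dx/dtau = -2.0000, dy/dtau = 0.7500
step 1:
  k1: at (x, y) = (0.500000, 0.500000), (dx/dtau, dy/dtau) = (-2.000000, 0.750000); Gamma_xxx = 0.000000, Gamma_xxy = 0.000000, Gamma_xyy = 1.096447, Gamma_yxx = 0.000000, Gamma_yxy = 0.000000, Gamma_yyy = 1.218274; k1 = (-2.000000, 0.750000, -0.616751, -0.685279)
  k2: at (x, y) = (0.400000, 0.537500), (dx/dtau, dy/dtau) = (-2.030838, 0.715736); Gamma_xxx = 0.000000, Gamma_xxy = 0.000000, Gamma_xyy = 1.000880, Gamma_yxx = 0.000000, Gamma_yxy = 0.000000, Gamma_yyy = 1.212177; k2 = (-2.030838, 0.715736, -0.512729, -0.620972)
  k3: at (x, y) = (0.398458, 0.535787), (dx/dtau, dy/dtau) = (-2.025636, 0.718951); Gamma_xxx = 0.000000, Gamma_xxy = 0.000000, Gamma_xyy = 1.005047, Gamma_yxx = 0.000000, Gamma_yxy = 0.000000, Gamma_yyy = 1.212632; k3 = (-2.025636, 0.718951, -0.519500, -0.626799)
  k4: at (x, y) = (0.297436, 0.571895), (dx/dtau, dy/dtau) = (-2.051950, 0.687320); Gamma_xxx = 0.000000, Gamma_xxy = 0.000000, Gamma_xyy = 0.921160, Gamma_yxx = 0.000000, Gamma_yxy = 0.000000, Gamma_yyy = 1.200116; k4 = (-2.051950, 0.687320, -0.435164, -0.566946)
  Y <- Y + (h/6)(k1 + 2k2 + 2k3 + k4): x = 0.2973, y = 0.5718, dx/dtau = -2.0519, dy/dtau = 0.6875
step 2:
  k1: at (x, y) = (0.297252, 0.571778), (dx/dtau, dy/dtau) = (-2.051940, 0.687537); Gamma_xxx = 0.000000, Gamma_xxy = 0.000000, Gamma_xyy = 0.921418, Gamma_yxx = 0.000000, Gamma_yxy = 0.000000, Gamma_yyy = 1.200166; k1 = (-2.051940, 0.687537, -0.435561, -0.567327)
  k2: at (x, y) = (0.194655, 0.606155), (dx/dtau, dy/dtau) = (-2.073718, 0.659171); Gamma_xxx = 0.000000, Gamma_xxy = 0.000000, Gamma_xyy = 0.848905, Gamma_yxx = 0.000000, Gamma_yxy = 0.000000, Gamma_yyy = 1.183536; k2 = (-2.073718, 0.659171, -0.368855, -0.514254)
  k3: at (x, y) = (0.193566, 0.604737), (dx/dtau, dy/dtau) = (-2.070382, 0.661825); Gamma_xxx = 0.000000, Gamma_xxy = 0.000000, Gamma_xyy = 0.851761, Gamma_yxx = 0.000000, Gamma_yxy = 0.000000, Gamma_yyy = 1.184296; k3 = (-2.070382, 0.661825, -0.373081, -0.518736)
  k4: at (x, y) = (0.090213, 0.637961), (dx/dtau, dy/dtau) = (-2.089248, 0.635664); Gamma_xxx = 0.000000, Gamma_xxy = 0.000000, Gamma_xyy = 0.787791, Gamma_yxx = 0.000000, Gamma_yxy = 0.000000, Gamma_yyy = 1.165149; k4 = (-2.089248, 0.635664, -0.318322, -0.470800)
  Y <- Y + (h/6)(k1 + 2k2 + 2k3 + k4): x = 0.0901, y = 0.6379, dx/dtau = -2.0892, dy/dtau = 0.6358
step 3:
  k1: at (x, y) = (0.090095, 0.637865), (dx/dtau, dy/dtau) = (-2.089235, 0.635802); Gamma_xxx = 0.000000, Gamma_xxy = 0.000000, Gamma_xyy = 0.787968, Gamma_yxx = 0.000000, Gamma_yxy = 0.000000, Gamma_yyy = 1.165207; k1 = (-2.089235, 0.635802, -0.318531, -0.471029)
  k2: at (x, y) = (-0.014367, 0.669655), (dx/dtau, dy/dtau) = (-2.105162, 0.612251); Gamma_xxx = 0.000000, Gamma_xxy = 0.000000, Gamma_xyy = 0.732171, Gamma_yxx = 0.000000, Gamma_yxy = 0.000000, Gamma_yyy = 1.144766; k2 = (-2.105162, 0.612251, -0.274455, -0.429117)
  k3: at (x, y) = (-0.015163, 0.668477), (dx/dtau, dy/dtau) = (-2.102958, 0.614346); Gamma_xxx = 0.000000, Gamma_xxy = 0.000000, Gamma_xyy = 0.734148, Gamma_yxx = 0.000000, Gamma_yxy = 0.000000, Gamma_yyy = 1.145553; k3 = (-2.102958, 0.614346, -0.277083, -0.432356)
  k4: at (x, y) = (-0.120201, 0.699299), (dx/dtau, dy/dtau) = (-2.116944, 0.592567); Gamma_xxx = 0.000000, Gamma_xxy = 0.000000, Gamma_xyy = 0.684535, Gamma_yxx = 0.000000, Gamma_yxy = 0.000000, Gamma_yyy = 1.124401; k4 = (-2.116944, 0.592567, -0.240364, -0.394817)
  Y <- Y + (h/6)(k1 + 2k2 + 2k3 + k4): x = -0.1203, y = 0.6992, dx/dtau = -2.1169, dy/dtau = 0.5927

Answer: x = -0.1203, y = 0.6992, dx/dtau = -2.1169, dy/dtau = 0.5927


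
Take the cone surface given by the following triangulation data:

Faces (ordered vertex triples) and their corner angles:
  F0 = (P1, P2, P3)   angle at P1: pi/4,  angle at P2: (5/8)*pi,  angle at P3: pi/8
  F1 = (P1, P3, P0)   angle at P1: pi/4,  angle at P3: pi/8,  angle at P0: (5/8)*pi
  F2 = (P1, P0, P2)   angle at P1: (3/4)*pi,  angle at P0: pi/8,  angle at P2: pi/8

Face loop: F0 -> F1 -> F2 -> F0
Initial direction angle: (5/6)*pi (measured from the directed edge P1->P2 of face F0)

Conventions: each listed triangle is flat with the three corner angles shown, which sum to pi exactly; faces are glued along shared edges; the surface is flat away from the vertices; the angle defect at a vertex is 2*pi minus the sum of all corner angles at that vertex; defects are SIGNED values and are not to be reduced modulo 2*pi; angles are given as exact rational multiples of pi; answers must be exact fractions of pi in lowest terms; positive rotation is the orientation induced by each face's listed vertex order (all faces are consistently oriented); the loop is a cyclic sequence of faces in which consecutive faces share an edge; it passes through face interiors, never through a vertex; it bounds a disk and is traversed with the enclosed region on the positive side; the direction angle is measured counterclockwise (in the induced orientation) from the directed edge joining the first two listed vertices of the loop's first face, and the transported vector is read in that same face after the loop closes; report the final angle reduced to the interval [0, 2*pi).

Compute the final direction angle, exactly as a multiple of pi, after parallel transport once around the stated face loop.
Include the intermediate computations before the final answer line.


enclosed vertex P1: corner angles sum to (5/4)*pi, defect = 2*pi - (5/4)*pi = (3/4)*pi
final direction = starting direction + enclosed defect total, reduced mod 2*pi (induced orientation)
final angle = (5/6)*pi + (3/4)*pi = (19/12)*pi (mod 2*pi)

Answer: final direction angle = (19/12)*pi


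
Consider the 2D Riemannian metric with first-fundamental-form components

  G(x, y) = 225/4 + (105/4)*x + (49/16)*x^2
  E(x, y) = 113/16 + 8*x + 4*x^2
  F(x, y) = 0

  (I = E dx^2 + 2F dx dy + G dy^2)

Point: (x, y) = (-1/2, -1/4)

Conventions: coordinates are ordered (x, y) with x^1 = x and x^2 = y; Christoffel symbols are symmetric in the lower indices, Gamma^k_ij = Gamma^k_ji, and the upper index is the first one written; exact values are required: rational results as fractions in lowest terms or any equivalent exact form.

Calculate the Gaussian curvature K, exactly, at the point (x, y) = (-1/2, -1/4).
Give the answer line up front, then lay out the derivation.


Answer: K = 7168/223925

E = 65/16, F = 0, G = 2809/64, EG - F^2 = 182585/1024 at the point
E_x = 4, E_y = 0, F_x = 0, F_y = 0, G_x = 371/16, G_y = 0
E_yy = 0, F_xy = 0, G_xx = 49/8
Using the Brioschi determinant formula for K from the metric derivatives:
M1 = [[-E_yy/2 + F_xy - G_xx/2, E_x/2, F_x - E_y/2], [F_y - G_x/2, E, F], [G_y/2, F, G]] = [[-49/16, 2, 0], [-371/32, 65/16, 0], [0, 0, 2809/64]]; det M1 = 7727559/16384
M2 = [[0, E_y/2, G_x/2], [E_y/2, E, F], [G_x/2, F, G]] = [[0, 0, 371/32], [0, 65/16, 0], [371/32, 0, 2809/64]]; det M2 = -8946665/16384
det M1 - det M2 = 1042139/1024; K = 1042139/1024 / (182585/1024)^2 = 7168/223925


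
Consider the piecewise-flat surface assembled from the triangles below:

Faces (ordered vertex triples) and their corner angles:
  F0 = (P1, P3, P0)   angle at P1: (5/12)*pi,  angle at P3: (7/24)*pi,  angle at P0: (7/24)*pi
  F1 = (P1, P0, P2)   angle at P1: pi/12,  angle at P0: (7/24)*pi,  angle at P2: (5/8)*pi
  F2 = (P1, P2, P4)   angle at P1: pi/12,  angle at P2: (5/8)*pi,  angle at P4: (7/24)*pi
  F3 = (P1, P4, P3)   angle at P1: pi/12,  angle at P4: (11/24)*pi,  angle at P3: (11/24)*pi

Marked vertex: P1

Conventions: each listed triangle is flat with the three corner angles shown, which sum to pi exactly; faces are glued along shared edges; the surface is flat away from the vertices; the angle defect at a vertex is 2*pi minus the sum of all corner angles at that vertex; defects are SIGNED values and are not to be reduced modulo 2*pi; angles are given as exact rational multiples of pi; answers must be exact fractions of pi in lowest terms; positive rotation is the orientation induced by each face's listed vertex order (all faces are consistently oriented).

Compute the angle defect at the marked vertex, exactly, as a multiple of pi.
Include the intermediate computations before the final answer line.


Sum of corner angles at P1: (2/3)*pi
defect = 2*pi - (2/3)*pi

Answer: defect(P1) = (4/3)*pi


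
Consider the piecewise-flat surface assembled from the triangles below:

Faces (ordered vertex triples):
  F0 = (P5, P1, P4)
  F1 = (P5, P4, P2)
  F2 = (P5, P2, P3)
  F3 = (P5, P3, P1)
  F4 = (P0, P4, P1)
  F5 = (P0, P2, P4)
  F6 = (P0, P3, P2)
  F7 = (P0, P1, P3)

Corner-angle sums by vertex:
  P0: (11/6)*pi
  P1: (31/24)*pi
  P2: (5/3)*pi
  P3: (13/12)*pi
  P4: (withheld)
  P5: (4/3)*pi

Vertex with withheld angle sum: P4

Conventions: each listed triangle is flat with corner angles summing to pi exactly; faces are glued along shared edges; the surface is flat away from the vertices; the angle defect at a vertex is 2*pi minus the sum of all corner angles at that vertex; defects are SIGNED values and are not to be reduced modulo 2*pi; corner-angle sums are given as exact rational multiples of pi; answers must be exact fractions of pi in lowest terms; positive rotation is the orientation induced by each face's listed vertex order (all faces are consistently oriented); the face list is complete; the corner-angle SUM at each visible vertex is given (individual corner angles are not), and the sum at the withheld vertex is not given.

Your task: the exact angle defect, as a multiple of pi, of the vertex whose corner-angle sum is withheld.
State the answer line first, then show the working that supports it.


Answer: defect(P4) = (29/24)*pi

V = 6, E = 12, F = 8; chi = V - E + F = 2
Gauss-Bonnet: total defect = 2*pi*chi = 4*pi; visible defects sum to (67/24)*pi


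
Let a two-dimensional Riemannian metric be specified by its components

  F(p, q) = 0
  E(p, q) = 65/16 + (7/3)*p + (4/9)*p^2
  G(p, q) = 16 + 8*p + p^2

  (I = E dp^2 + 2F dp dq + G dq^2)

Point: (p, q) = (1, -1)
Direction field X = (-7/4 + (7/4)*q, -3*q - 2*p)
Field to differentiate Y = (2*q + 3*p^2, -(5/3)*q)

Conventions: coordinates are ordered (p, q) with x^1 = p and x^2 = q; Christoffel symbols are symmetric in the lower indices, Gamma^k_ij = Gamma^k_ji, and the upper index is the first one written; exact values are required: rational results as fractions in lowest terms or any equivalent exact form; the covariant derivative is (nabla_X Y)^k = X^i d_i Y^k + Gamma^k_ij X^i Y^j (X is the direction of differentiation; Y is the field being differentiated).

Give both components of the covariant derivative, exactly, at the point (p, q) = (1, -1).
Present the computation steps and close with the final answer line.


E = 985/144, F = 0, G = 25 at the point
E_p = 29/9, E_q = 0, F_p = 0, F_q = 0, G_p = 10, G_q = 0
EG - F^2 = 24625/144;  g^inv = (144/24625) * [[25, 0], [0, 985/144]]
first-kind symbols [ij,l] = (1/2)(d_i g_jl + d_j g_il - d_l g_ij): [pp,p] = E_p/2 = 29/18, [pp,q] = F_p - E_q/2 = 0, [pq,p] = E_q/2 = 0, [pq,q] = G_p/2 = 5, [qq,p] = F_q - G_p/2 = -5, [qq,q] = G_q/2 = 0
Gamma^p_ij = (G*[ij,p] - F*[ij,q])/(EG - F^2), Gamma^q_ij = (E*[ij,q] - F*[ij,p])/(EG - F^2)
Gamma_ppp = 232/985, Gamma_ppq = 0, Gamma_pqq = -144/197, Gamma_qpp = 0, Gamma_qpq = 1/5, Gamma_qqq = 0
X = (-7/2, 1), Y = (1, 5/3) at the point

Answer: (nabla_X Y)^p = -20727/985, (nabla_X Y)^q = -79/30


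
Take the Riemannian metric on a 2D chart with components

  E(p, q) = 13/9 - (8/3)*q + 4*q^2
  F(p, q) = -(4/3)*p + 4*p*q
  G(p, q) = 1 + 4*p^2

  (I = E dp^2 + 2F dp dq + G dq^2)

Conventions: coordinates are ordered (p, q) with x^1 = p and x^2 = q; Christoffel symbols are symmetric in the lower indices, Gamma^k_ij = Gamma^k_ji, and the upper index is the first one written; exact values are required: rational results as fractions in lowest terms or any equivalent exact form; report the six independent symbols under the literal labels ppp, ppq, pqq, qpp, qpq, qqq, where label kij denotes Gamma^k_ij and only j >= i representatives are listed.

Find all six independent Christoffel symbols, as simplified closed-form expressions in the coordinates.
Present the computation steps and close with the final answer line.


E = 13/9 - (8/3)*q + 4*q^2; F = -(4/3)*p + 4*p*q; G = 1 + 4*p^2
Gamma^k_ij = (1/2) g^{kl} (d_i g_jl + d_j g_il - d_l g_ij), with g^inv = (1/(EG-F^2)) [[G, -F], [-F, E]]
first partials: E_p = 0, E_q = -8/3 + 8*q, F_p = -4/3 + 4*q, F_q = 4*p, G_p = 8*p, G_q = 0
D = EG - F^2 = 13/9 - (8/3)*q + 4*q^2 + 4*p^2
expanded: Gamma^p_pp = (G E_p - 2F F_p + F E_q)/(2D), Gamma^p_pq = (G E_q - F G_p)/(2D), Gamma^p_qq = (2G F_q - G G_p - F G_q)/(2D), Gamma^q_pp = (2E F_p - E E_q - F E_p)/(2D), Gamma^q_pq = (E G_p - F E_q)/(2D), Gamma^q_qq = (E G_q - 2F F_q + F G_p)/(2D); substitute and cancel common factors

Answer: Gamma_ppp = 0, Gamma_ppq = (36*q - 12)/(36*p^2 + 36*q^2 - 24*q + 13), Gamma_pqq = 0, Gamma_qpp = 0, Gamma_qpq = 36*p/(36*p^2 + 36*q^2 - 24*q + 13), Gamma_qqq = 0


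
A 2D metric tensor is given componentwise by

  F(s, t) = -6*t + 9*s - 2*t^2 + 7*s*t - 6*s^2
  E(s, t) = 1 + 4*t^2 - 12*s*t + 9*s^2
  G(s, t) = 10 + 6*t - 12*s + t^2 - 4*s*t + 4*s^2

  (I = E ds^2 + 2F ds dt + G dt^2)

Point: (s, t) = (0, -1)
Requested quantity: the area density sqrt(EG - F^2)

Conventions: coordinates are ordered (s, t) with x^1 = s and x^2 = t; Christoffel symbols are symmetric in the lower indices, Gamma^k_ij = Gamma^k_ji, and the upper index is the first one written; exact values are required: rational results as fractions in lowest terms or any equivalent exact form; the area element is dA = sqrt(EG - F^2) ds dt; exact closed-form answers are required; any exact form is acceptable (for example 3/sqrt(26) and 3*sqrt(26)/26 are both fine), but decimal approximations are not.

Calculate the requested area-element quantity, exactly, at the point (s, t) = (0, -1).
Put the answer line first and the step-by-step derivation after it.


Answer: sqrt(EG - F^2) = 3

E = 5, F = 4, G = 5; EG - F^2 = 9


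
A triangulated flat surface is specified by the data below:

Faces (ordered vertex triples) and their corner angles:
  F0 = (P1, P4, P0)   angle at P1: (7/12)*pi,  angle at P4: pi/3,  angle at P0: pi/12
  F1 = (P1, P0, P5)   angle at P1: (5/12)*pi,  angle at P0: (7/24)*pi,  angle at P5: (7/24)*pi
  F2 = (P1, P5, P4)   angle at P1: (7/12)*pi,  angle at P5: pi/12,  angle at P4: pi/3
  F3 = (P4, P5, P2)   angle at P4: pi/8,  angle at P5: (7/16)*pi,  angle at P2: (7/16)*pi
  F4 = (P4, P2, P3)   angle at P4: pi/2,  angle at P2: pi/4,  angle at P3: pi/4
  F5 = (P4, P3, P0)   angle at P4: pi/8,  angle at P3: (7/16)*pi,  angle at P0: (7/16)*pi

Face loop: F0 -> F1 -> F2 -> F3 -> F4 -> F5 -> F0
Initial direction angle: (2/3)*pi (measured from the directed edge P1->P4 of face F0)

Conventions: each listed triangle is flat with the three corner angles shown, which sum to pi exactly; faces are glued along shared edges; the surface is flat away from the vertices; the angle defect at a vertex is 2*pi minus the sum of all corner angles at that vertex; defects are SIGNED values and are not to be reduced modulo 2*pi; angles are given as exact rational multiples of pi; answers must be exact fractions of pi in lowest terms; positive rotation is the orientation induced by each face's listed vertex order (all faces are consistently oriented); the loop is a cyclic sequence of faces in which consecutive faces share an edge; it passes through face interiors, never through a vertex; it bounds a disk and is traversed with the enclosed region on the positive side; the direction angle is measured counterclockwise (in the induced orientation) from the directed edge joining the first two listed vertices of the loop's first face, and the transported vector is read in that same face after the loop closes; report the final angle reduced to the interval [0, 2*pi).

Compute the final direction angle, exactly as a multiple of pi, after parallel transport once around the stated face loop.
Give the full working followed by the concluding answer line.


enclosed vertex P1: corner angles sum to (19/12)*pi, defect = 2*pi - (19/12)*pi = (5/12)*pi
enclosed vertex P4: corner angles sum to (17/12)*pi, defect = 2*pi - (17/12)*pi = (7/12)*pi
by Gauss-Bonnet the loop rotates the vector by the enclosed defect sum (positive orientation, mod 2*pi)
final angle = (2/3)*pi + pi = (5/3)*pi (mod 2*pi)

Answer: final direction angle = (5/3)*pi


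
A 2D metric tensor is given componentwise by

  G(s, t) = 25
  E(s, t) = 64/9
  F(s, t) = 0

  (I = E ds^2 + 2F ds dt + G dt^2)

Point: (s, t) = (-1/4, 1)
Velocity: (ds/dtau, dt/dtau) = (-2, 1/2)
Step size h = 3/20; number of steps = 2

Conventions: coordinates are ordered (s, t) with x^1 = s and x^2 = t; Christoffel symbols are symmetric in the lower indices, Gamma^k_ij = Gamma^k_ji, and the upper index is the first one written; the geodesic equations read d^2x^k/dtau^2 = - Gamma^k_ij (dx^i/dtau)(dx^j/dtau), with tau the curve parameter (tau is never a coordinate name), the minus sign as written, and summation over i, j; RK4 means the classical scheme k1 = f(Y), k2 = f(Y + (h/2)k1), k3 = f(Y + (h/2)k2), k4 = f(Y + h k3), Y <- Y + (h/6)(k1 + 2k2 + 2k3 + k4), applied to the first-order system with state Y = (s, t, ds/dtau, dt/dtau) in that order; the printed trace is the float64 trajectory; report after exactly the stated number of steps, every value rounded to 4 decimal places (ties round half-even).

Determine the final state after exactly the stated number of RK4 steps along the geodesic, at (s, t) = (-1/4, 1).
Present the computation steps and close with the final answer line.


f(Y) = (ds/dtau, dt/dtau, -Gamma^s_ij Y'^i Y'^j, -Gamma^t_ij Y'^i Y'^j) with the Gammas evaluated at the stage position; h = 0.150000; intermediate values shown to 6 dp
step 0: s = -0.2500, t = 1.0000, ds/dtau = -2.0000, dt/dtau = 0.5000
step 1:
  k1: at (s, t) = (-0.250000, 1.000000), (ds/dtau, dt/dtau) = (-2.000000, 0.500000); Gamma_sss = 0.000000, Gamma_sst = 0.000000, Gamma_stt = 0.000000, Gamma_tss = 0.000000, Gamma_tst = 0.000000, Gamma_ttt = 0.000000; k1 = (-2.000000, 0.500000, 0.000000, 0.000000)
  k2: at (s, t) = (-0.400000, 1.037500), (ds/dtau, dt/dtau) = (-2.000000, 0.500000); Gamma_sss = 0.000000, Gamma_sst = 0.000000, Gamma_stt = 0.000000, Gamma_tss = 0.000000, Gamma_tst = 0.000000, Gamma_ttt = 0.000000; k2 = (-2.000000, 0.500000, 0.000000, 0.000000)
  k3: at (s, t) = (-0.400000, 1.037500), (ds/dtau, dt/dtau) = (-2.000000, 0.500000); Gamma_sss = 0.000000, Gamma_sst = 0.000000, Gamma_stt = 0.000000, Gamma_tss = 0.000000, Gamma_tst = 0.000000, Gamma_ttt = 0.000000; k3 = (-2.000000, 0.500000, 0.000000, 0.000000)
  k4: at (s, t) = (-0.550000, 1.075000), (ds/dtau, dt/dtau) = (-2.000000, 0.500000); Gamma_sss = 0.000000, Gamma_sst = 0.000000, Gamma_stt = 0.000000, Gamma_tss = 0.000000, Gamma_tst = 0.000000, Gamma_ttt = 0.000000; k4 = (-2.000000, 0.500000, 0.000000, 0.000000)
  Y <- Y + (h/6)(k1 + 2k2 + 2k3 + k4): s = -0.5500, t = 1.0750, ds/dtau = -2.0000, dt/dtau = 0.5000
step 2:
  k1: at (s, t) = (-0.550000, 1.075000), (ds/dtau, dt/dtau) = (-2.000000, 0.500000); Gamma_sss = 0.000000, Gamma_sst = 0.000000, Gamma_stt = 0.000000, Gamma_tss = 0.000000, Gamma_tst = 0.000000, Gamma_ttt = 0.000000; k1 = (-2.000000, 0.500000, 0.000000, 0.000000)
  k2: at (s, t) = (-0.700000, 1.112500), (ds/dtau, dt/dtau) = (-2.000000, 0.500000); Gamma_sss = 0.000000, Gamma_sst = 0.000000, Gamma_stt = 0.000000, Gamma_tss = 0.000000, Gamma_tst = 0.000000, Gamma_ttt = 0.000000; k2 = (-2.000000, 0.500000, 0.000000, 0.000000)
  k3: at (s, t) = (-0.700000, 1.112500), (ds/dtau, dt/dtau) = (-2.000000, 0.500000); Gamma_sss = 0.000000, Gamma_sst = 0.000000, Gamma_stt = 0.000000, Gamma_tss = 0.000000, Gamma_tst = 0.000000, Gamma_ttt = 0.000000; k3 = (-2.000000, 0.500000, 0.000000, 0.000000)
  k4: at (s, t) = (-0.850000, 1.150000), (ds/dtau, dt/dtau) = (-2.000000, 0.500000); Gamma_sss = 0.000000, Gamma_sst = 0.000000, Gamma_stt = 0.000000, Gamma_tss = 0.000000, Gamma_tst = 0.000000, Gamma_ttt = 0.000000; k4 = (-2.000000, 0.500000, 0.000000, 0.000000)
  Y <- Y + (h/6)(k1 + 2k2 + 2k3 + k4): s = -0.8500, t = 1.1500, ds/dtau = -2.0000, dt/dtau = 0.5000

Answer: s = -0.8500, t = 1.1500, ds/dtau = -2.0000, dt/dtau = 0.5000


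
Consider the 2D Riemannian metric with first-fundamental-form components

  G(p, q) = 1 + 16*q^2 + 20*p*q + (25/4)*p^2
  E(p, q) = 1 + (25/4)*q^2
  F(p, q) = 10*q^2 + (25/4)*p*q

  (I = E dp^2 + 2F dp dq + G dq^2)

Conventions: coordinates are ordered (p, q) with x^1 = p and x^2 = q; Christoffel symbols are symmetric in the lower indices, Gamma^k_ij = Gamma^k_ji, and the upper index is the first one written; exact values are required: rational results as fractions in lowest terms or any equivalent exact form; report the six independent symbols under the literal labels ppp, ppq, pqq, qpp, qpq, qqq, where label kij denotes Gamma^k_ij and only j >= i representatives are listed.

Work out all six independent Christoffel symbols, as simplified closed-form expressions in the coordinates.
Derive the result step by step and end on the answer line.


E = 1 + (25/4)*q^2; F = 10*q^2 + (25/4)*p*q; G = 1 + 16*q^2 + 20*p*q + (25/4)*p^2
Gamma^k_ij = (1/2) g^{kl} (d_i g_jl + d_j g_il - d_l g_ij), with g^inv = (1/(EG-F^2)) [[G, -F], [-F, E]]
first partials: E_p = 0, E_q = (25/2)*q, F_p = (25/4)*q, F_q = 20*q + (25/4)*p, G_p = 20*q + (25/2)*p, G_q = 32*q + 20*p
D = EG - F^2 = 1 + (89/4)*q^2 + 20*p*q + (25/4)*p^2
expanded: Gamma^p_pp = (G E_p - 2F F_p + F E_q)/(2D), Gamma^p_pq = (G E_q - F G_p)/(2D), Gamma^p_qq = (2G F_q - G G_p - F G_q)/(2D), Gamma^q_pp = (2E F_p - E E_q - F E_p)/(2D), Gamma^q_pq = (E G_p - F E_q)/(2D), Gamma^q_qq = (E G_q - 2F F_q + F G_p)/(2D); substitute and cancel common factors

Answer: Gamma_ppp = 0, Gamma_ppq = 25*q/(25*p^2 + 80*p*q + 89*q^2 + 4), Gamma_pqq = 40*q/(25*p^2 + 80*p*q + 89*q^2 + 4), Gamma_qpp = 0, Gamma_qpq = (25*p + 40*q)/(25*p^2 + 80*p*q + 89*q^2 + 4), Gamma_qqq = (40*p + 64*q)/(25*p^2 + 80*p*q + 89*q^2 + 4)


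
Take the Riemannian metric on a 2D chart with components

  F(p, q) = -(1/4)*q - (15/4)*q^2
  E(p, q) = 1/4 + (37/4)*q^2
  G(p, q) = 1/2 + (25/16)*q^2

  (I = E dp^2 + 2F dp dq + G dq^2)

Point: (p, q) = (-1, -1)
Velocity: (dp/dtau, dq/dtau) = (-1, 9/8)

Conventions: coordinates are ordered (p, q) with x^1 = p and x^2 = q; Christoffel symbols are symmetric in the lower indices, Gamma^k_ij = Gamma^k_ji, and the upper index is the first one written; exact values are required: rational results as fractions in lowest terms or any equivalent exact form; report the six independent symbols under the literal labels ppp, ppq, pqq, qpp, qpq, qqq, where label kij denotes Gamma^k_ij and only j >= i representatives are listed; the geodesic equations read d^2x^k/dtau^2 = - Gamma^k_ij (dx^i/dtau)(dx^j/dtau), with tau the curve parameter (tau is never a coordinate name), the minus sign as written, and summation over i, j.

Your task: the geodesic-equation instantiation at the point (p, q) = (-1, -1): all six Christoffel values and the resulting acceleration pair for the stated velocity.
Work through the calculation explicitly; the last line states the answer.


E = 19/2, F = -7/2, G = 33/16 at the point
E_p = 0, E_q = -37/2, F_p = 0, F_q = 29/4, G_p = 0, G_q = -25/8
EG - F^2 = 235/32;  g^inv = (32/235) * [[33/16, 7/2], [7/2, 19/2]]
first-kind symbols [ij,l] = (1/2)(d_i g_jl + d_j g_il - d_l g_ij): [pp,p] = E_p/2 = 0, [pp,q] = F_p - E_q/2 = 37/4, [pq,p] = E_q/2 = -37/4, [pq,q] = G_p/2 = 0, [qq,p] = F_q - G_p/2 = 29/4, [qq,q] = G_q/2 = -25/16
Gamma^p_ij = (G*[ij,p] - F*[ij,q])/(EG - F^2), Gamma^q_ij = (E*[ij,q] - F*[ij,p])/(EG - F^2)
Gamma_ppp = 1036/235, Gamma_ppq = -1221/470, Gamma_pqq = 607/470, Gamma_qpp = 2812/235, Gamma_qpq = -1036/235, Gamma_qqq = 337/235
d^2p/dtau^2 = -(Gamma_ppp*(-1)^2 + 2*Gamma_ppq*(-1)*(9/8) + Gamma_pqq*(9/8)^2) = -357599/30080
d^2q/dtau^2 = -(Gamma_qpp*(-1)^2 + 2*Gamma_qpq*(-1)*(9/8) + Gamma_qqq*(9/8)^2) = -356449/15040

Answer: Gamma_ppp = 1036/235, Gamma_ppq = -1221/470, Gamma_pqq = 607/470, Gamma_qpp = 2812/235, Gamma_qpq = -1036/235, Gamma_qqq = 337/235; accelerations (d^2p/dtau^2, d^2q/dtau^2) = (-357599/30080, -356449/15040)


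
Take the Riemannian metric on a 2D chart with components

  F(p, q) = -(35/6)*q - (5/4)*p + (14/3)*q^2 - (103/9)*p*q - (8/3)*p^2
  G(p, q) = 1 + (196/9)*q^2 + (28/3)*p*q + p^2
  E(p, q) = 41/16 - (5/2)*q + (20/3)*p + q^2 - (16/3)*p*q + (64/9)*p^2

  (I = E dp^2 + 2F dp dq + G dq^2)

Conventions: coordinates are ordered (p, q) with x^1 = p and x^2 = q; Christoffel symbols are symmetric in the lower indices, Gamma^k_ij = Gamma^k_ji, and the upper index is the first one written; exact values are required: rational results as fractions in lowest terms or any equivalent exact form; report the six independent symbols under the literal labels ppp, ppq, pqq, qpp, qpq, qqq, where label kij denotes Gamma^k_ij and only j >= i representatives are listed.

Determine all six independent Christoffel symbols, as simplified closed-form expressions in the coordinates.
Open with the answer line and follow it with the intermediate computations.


Answer: Gamma_ppp = (1024*p - 384*q + 480)/(1168*p^2 + 576*p*q + 960*p + 3280*q^2 - 360*q + 369), Gamma_ppq = (-384*p + 144*q - 180)/(1168*p^2 + 576*p*q + 960*p + 3280*q^2 - 360*q + 369), Gamma_pqq = (-1792*p + 672*q - 840)/(1168*p^2 + 576*p*q + 960*p + 3280*q^2 - 360*q + 369), Gamma_qpp = (-384*p - 1792*q)/(1168*p^2 + 576*p*q + 960*p + 3280*q^2 - 360*q + 369), Gamma_qpq = (144*p + 672*q)/(1168*p^2 + 576*p*q + 960*p + 3280*q^2 - 360*q + 369), Gamma_qqq = (672*p + 3136*q)/(1168*p^2 + 576*p*q + 960*p + 3280*q^2 - 360*q + 369)

E = 41/16 - (5/2)*q + (20/3)*p + q^2 - (16/3)*p*q + (64/9)*p^2; F = -(35/6)*q - (5/4)*p + (14/3)*q^2 - (103/9)*p*q - (8/3)*p^2; G = 1 + (196/9)*q^2 + (28/3)*p*q + p^2
Gamma^k_ij = (1/2) g^{kl} (d_i g_jl + d_j g_il - d_l g_ij), with g^inv = (1/(EG-F^2)) [[G, -F], [-F, E]]
first partials: E_p = 20/3 - (16/3)*q + (128/9)*p, E_q = -5/2 + 2*q - (16/3)*p, F_p = -5/4 - (103/9)*q - (16/3)*p, F_q = -35/6 + (28/3)*q - (103/9)*p, G_p = (28/3)*q + 2*p, G_q = (392/9)*q + (28/3)*p
D = EG - F^2 = 41/16 - (5/2)*q + (20/3)*p + (205/9)*q^2 + 4*p*q + (73/9)*p^2
expanded: Gamma^p_pp = (G E_p - 2F F_p + F E_q)/(2D), Gamma^p_pq = (G E_q - F G_p)/(2D), Gamma^p_qq = (2G F_q - G G_p - F G_q)/(2D), Gamma^q_pp = (2E F_p - E E_q - F E_p)/(2D), Gamma^q_pq = (E G_p - F E_q)/(2D), Gamma^q_qq = (E G_q - 2F F_q + F G_p)/(2D); substitute and cancel common factors


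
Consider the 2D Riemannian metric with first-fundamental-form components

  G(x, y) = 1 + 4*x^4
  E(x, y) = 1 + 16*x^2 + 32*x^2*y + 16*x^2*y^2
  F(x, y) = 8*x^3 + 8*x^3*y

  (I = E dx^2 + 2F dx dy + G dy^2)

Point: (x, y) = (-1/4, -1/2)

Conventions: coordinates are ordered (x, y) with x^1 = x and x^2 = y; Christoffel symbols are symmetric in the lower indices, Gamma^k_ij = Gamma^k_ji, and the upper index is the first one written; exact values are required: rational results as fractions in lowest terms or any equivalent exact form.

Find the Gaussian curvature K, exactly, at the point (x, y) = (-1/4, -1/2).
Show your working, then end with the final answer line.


E = 5/4, F = -1/16, G = 65/64, EG - F^2 = 81/64 at the point
E_x = -2, E_y = 1, F_x = 3/4, F_y = -1/8, G_x = -1/4, G_y = 0
E_yy = 2, F_xy = 3/2, G_xx = 3
Brioschi: K = (det M1 - det M2) / (EG - F^2)^2 with the standard first/second-derivative matrices M1, M2.
M1 = [[-E_yy/2 + F_xy - G_xx/2, E_x/2, F_x - E_y/2], [F_y - G_x/2, E, F], [G_y/2, F, G]] = [[-1, -1, 1/4], [0, 5/4, -1/16], [0, -1/16, 65/64]]; det M1 = -81/64
M2 = [[0, E_y/2, G_x/2], [E_y/2, E, F], [G_x/2, F, G]] = [[0, 1/2, -1/8], [1/2, 5/4, -1/16], [-1/8, -1/16, 65/64]]; det M2 = -17/64
det M1 - det M2 = -1; K = -1 / (81/64)^2 = -4096/6561

Answer: K = -4096/6561
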